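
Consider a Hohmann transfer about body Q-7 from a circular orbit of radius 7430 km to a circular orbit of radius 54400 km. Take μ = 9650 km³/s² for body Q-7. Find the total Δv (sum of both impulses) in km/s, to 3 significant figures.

Δv = 0.587 km/s

Semi-major axis of the transfer orbit: a_t = (7430 + 54400)/2 = 30915 km.
Circular speed at r₁: v₁ = √(μ/r₁) = √(9650/7430) = 1.13964 km/s.
Transfer-orbit speed at r₁ (vis-viva): v_p = √[μ(2/r₁ − 1/a_t)] = 1.51176 km/s.
First burn Δv₁ = |v_p − v₁| = 0.3721 km/s.
Circular speed at r₂: v₂ = √(μ/r₂) = 0.4212 km/s.
Transfer-orbit speed at r₂: v_a = √[μ(2/r₂ − 1/a_t)] = 0.2065 km/s.
Second burn Δv₂ = |v₂ − v_a| = 0.2147 km/s.
Δv = Δv₁ + Δv₂ = 0.3721 + 0.2147 = 0.5868 km/s.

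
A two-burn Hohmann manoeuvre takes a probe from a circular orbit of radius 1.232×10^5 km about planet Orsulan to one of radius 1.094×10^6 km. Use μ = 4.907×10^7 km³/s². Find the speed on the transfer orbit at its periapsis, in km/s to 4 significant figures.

v = 26.76 km/s

The Hohmann ellipse has a_t = (r₁ + r₂)/2 = 6.086×10^5 km.
At periapsis, r = 1.232×10^5 km.
Vis-viva: v = √[μ(2/r − 1/a_t)] = √[4.907×10^7 × (2/1.232×10^5 − 1/6.086×10^5)] = 26.76 km/s.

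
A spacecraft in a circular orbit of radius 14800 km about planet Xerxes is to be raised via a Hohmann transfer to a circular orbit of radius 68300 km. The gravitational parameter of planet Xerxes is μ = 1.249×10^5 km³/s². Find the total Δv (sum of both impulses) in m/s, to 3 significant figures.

The Hohmann ellipse has a_t = (r₁ + r₂)/2 = 41550 km.
Circular speed at r₁: v₁ = √(μ/r₁) = √(1.249×10^5/14800) = 2.90503 km/s.
On the transfer ellipse at r₁, v² = μ(2/r − 1/a) gives v_p = √[μ(2/r₁ − 1/a_t)] = 3.72456 km/s.
First burn Δv₁ = |v_p − v₁| = 0.8195 km/s.
Circular speed at r₂: v₂ = √(μ/r₂) = 1.3523 km/s.
Transfer-orbit speed at r₂: v_a = √[μ(2/r₂ − 1/a_t)] = 0.80708 km/s.
Second burn Δv₂ = |v₂ − v_a| = 0.5452 km/s.
Total Δv = Δv₁ + Δv₂ = 1.365 km/s.

Δv = 1360 m/s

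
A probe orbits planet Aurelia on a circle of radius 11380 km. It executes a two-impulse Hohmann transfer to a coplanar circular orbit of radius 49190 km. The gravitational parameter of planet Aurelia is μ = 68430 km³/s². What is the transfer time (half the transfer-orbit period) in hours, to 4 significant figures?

Transfer-ellipse semi-major axis a_t = (r₁ + r₂)/2 = (11380 + 49190)/2 = 30285 km.
Transfer time t = π√(a_t³/μ) = π√((30285)³ / 68430) = 63290 s.
Converting: 63290 s ÷ 3600 s/hour = 17.58 hours.

t = 17.58 hours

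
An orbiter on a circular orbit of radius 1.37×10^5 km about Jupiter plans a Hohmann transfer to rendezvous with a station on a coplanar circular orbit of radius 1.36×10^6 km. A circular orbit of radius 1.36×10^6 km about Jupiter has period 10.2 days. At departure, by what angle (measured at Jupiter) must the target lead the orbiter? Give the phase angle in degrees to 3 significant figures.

φ = 107°

From Kepler's third law T² = 4π²r³/μ at r = 1.36×10^6 km, T = 10.2 days = 10.2 × 86400 s = 8.8128×10^5 s: μ = 4π²r³/T² = 1.27864×10^8 km³/s².
Semi-major axis of the transfer orbit: a_t = (1.370×10^5 + 1.360×10^6)/2 = 7.485×10^5 km.
The half-period of the transfer ellipse is t = π√(a_t³/μ) = 1.799×10^5 s.
The target's mean motion on its circular orbit is ω₂ = √(μ/r₂³) = 7.130×10^-6 rad/s.
Angle swept by the target during transfer: ω₂·t = 1.2827 rad = 73.49°.
The orbiter traverses 180° on the transfer ellipse, so the target must lead by 180° − 73.49° = 107°.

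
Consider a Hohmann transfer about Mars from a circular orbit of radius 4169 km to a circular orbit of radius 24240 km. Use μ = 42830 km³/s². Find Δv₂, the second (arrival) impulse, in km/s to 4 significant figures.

Transfer-ellipse semi-major axis a_t = (r₁ + r₂)/2 = (4169 + 24240)/2 = 14204.5 km.
Circular speed at r = 24240 km: v_c = √(μ/r) = 1.32925 km/s.
Transfer-orbit speed at the same r (vis-viva, a = a_t): v_t = √[μ(2/r − 1/a_t)] = 0.720130 km/s.
Δv₂ = |v_t − v_c| = |0.720130 − 1.32925| = 0.6091 km/s.

Δv₂ = 0.6091 km/s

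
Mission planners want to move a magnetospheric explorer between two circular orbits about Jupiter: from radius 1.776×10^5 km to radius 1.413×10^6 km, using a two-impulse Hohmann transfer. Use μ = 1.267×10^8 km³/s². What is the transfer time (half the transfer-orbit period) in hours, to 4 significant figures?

Semi-major axis of the transfer orbit: a_t = (1.776×10^5 + 1.413×10^6)/2 = 7.953×10^5 km.
By Kepler's third law the transfer-orbit period is T = 2π√(a_t³/μ), so t = T/2 = 1.9795×10^5 s.
Converting: 1.9795×10^5 s ÷ 3600 s/hour = 54.99 hours.

t = 54.99 hours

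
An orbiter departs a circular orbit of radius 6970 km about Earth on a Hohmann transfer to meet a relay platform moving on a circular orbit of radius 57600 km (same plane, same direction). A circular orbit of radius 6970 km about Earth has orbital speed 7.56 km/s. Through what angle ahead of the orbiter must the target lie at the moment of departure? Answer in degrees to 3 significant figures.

φ = 104°

From the circular-orbit relation v² = μ/r at r = 6970 km: μ = v²r = (7.56)² × 6970 = 3.98361×10^5 km³/s².
Semi-major axis of the transfer orbit: a_t = (6970 + 57600)/2 = 32285 km.
The half-period of the transfer ellipse is t = π√(a_t³/μ) = 28874 s.
The target's mean motion on its circular orbit is ω₂ = √(μ/r₂³) = 4.5657×10^-5 rad/s.
Angle swept by the target during transfer: ω₂·t = 1.3183 rad = 75.53°.
Arrival is 180° from departure on the ellipse, so φ = 180° − 75.53° = 104°.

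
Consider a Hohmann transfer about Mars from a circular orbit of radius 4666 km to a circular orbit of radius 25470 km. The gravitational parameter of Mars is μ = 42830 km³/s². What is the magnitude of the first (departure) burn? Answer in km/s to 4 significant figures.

Transfer-ellipse semi-major axis a_t = (r₁ + r₂)/2 = (4666 + 25470)/2 = 15068 km.
On the circular orbit at r = 4666 km, v_c = √(μ/r) = 3.0297 km/s.
Vis-viva on the transfer ellipse at r = 4666 km gives v_t = √[μ(2/r − 1/a_t)] = 3.9390 km/s.
Δv₁ = |v_t − v_c| = |3.9390 − 3.0297| = 0.9093 km/s.

Δv₁ = 0.9093 km/s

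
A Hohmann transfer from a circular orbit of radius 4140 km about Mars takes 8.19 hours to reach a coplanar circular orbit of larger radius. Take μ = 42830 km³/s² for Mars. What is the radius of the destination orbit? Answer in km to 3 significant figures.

Transfer time t = 8.19 hours = 29484 s, and t = π√(a_t³/μ).
So a_t = (μ t²/π²)^(1/3) = (42830 × (29484)² / π²)^(1/3) = 15567 km.
Since a_t = (r₁ + r₂)/2, r₂ = 2a_t − r₁ = 2×15567 − 4140 = 26994 km.

r₂ = 27000 km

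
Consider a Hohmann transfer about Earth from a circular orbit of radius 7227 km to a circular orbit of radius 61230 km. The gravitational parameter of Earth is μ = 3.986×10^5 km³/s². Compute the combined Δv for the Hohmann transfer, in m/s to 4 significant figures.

Δv = 3885 m/s

Transfer-ellipse semi-major axis a_t = (r₁ + r₂)/2 = (7227 + 61230)/2 = 34228.5 km.
At r₁ the circular-orbit speed is v₁ = √(μ/r₁) = 7.427 km/s.
On the transfer ellipse at r₁, vis-viva gives v_p = √[μ(2/r₁ − 1/a_t)] = 9.933 km/s.
First burn Δv₁ = |v_p − v₁| = 2.506 km/s.
At r₂, v₂ = √(μ/r₂) = 2.551 km/s.
Transfer-orbit speed at r₂: v_a = √[μ(2/r₂ − 1/a_t)] = 1.172 km/s.
Second burn Δv₂ = |v₂ − v_a| = 1.379 km/s.
Δv = Δv₁ + Δv₂ = 2.506 + 1.379 = 3.885 km/s.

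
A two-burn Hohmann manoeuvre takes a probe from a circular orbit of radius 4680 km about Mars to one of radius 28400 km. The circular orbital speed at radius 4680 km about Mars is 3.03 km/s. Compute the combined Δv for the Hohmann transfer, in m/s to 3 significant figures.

From the circular-orbit relation v² = μ/r at r = 4680 km: μ = v²r = (3.03)² × 4680 = 42966.6 km³/s².
Transfer-ellipse semi-major axis a_t = (r₁ + r₂)/2 = (4680 + 28400)/2 = 16540 km.
At r₁ the circular-orbit speed is v₁ = √(μ/r₁) = 3.0300 km/s.
Transfer-orbit speed at r₁ (v² = μ(2/r − 1/a)): v_p = √[μ(2/r₁ − 1/a_t)] = 3.9704 km/s.
First burn Δv₁ = |v_p − v₁| = 0.9404 km/s.
Circular speed at r₂: v₂ = √(μ/r₂) = 1.230 km/s.
Transfer-orbit speed at r₂: v_a = √[μ(2/r₂ − 1/a_t)] = 0.6543 km/s.
Second burn Δv₂ = |v₂ − v_a| = 0.5757 km/s.
Total Δv = Δv₁ + Δv₂ = 1.516 km/s.

Δv = 1520 m/s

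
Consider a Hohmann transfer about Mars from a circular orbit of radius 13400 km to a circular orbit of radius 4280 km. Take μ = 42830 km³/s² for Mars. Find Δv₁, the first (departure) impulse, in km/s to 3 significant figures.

Semi-major axis of the transfer orbit: a_t = (13400 + 4280)/2 = 8840 km.
On the circular orbit at r = 13400 km, v_c = √(μ/r) = 1.7878 km/s.
Vis-viva on the transfer ellipse at r = 13400 km gives v_t = √[μ(2/r − 1/a_t)] = 1.2440 km/s.
Δv₁ = |v_t − v_c| = |1.2440 − 1.7878| = 0.5438 km/s.

Δv₁ = 0.544 km/s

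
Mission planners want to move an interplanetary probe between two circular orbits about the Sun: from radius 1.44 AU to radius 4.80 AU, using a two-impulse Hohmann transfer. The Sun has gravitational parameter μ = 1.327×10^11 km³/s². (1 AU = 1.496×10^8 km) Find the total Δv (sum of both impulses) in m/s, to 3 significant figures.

Δv = 10300 m/s

In km: r₁ = 1.44 × 1.496×10^8 = 2.15424×10^8 km; r₂ = 4.80 × 1.496×10^8 = 7.1808×10^8 km.
The Hohmann ellipse has a_t = (r₁ + r₂)/2 = 4.66752×10^8 km.
Circular speed at r₁: v₁ = √(μ/r₁) = √(1.327×10^11/2.15424×10^8) = 24.819 km/s.
Transfer-orbit speed at r₁ (vis-viva): v_p = √[μ(2/r₁ − 1/a_t)] = 30.784 km/s.
First burn Δv₁ = |v_p − v₁| = 5.965 km/s.
Circular speed at r₂: v₂ = √(μ/r₂) = 13.594 km/s.
Transfer-orbit speed at r₂: v_a = √[μ(2/r₂ − 1/a_t)] = 9.2353 km/s.
Second burn Δv₂ = |v₂ − v_a| = 4.359 km/s.
Δv = Δv₁ + Δv₂ = 5.965 + 4.359 = 10.32 km/s.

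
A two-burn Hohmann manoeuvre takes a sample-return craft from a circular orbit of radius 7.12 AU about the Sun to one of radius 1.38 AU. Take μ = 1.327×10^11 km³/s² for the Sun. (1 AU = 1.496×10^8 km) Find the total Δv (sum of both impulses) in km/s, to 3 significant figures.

In km: r₁ = 7.12 × 1.496×10^8 = 1.065152×10^9 km; r₂ = 1.38 × 1.496×10^8 = 2.06448×10^8 km.
Semi-major axis of the transfer orbit: a_t = (1.065152×10^9 + 2.06448×10^8)/2 = 6.358×10^8 km.
At r₁ the circular-orbit speed is v₁ = √(μ/r₁) = 11.1617 km/s.
On the transfer ellipse at r₁, vis-viva equation gives v_a = √[μ(2/r₁ − 1/a_t)] = 6.36026 km/s.
First burn Δv₁ = |v_a − v₁| = 4.801 km/s.
Circular speed at r₂: v₂ = √(μ/r₂) = 25.353 km/s.
Transfer-orbit speed at r₂: v_p = √[μ(2/r₂ − 1/a_t)] = 32.815 km/s.
Second burn Δv₂ = |v₂ − v_p| = 7.462 km/s.
Δv = Δv₁ + Δv₂ = 4.801 + 7.462 = 12.26 km/s.

Δv = 12.3 km/s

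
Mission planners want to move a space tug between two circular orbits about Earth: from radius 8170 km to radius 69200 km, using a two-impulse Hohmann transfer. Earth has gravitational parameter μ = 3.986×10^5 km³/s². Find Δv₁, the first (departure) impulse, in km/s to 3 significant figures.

Δv₁ = 2.36 km/s

Semi-major axis of the transfer orbit: a_t = (8170 + 69200)/2 = 38685 km.
On the circular orbit at r = 8170 km, v_c = √(μ/r) = 6.985 km/s.
Transfer-orbit speed at the same r (vis-viva, a = a_t): v_t = √[μ(2/r − 1/a_t)] = 9.342 km/s.
Δv₁ = |v_t − v_c| = |9.342 − 6.985| = 2.357 km/s.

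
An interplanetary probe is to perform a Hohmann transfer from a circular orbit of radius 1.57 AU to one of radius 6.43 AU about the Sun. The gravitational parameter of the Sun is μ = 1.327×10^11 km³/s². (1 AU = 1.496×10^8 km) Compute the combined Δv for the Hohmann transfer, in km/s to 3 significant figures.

In km: r₁ = 1.57 × 1.496×10^8 = 2.34872×10^8 km; r₂ = 6.43 × 1.496×10^8 = 9.61928×10^8 km.
Transfer-ellipse semi-major axis a_t = (r₁ + r₂)/2 = (2.34872×10^8 + 9.61928×10^8)/2 = 5.984×10^8 km.
At r₁ the circular-orbit speed is v₁ = √(μ/r₁) = 23.7695 km/s.
On the transfer ellipse at r₁, vis-viva equation gives v_p = √[μ(2/r₁ − 1/a_t)] = 30.1367 km/s.
First burn Δv₁ = |v_p − v₁| = 6.367 km/s.
At r₂, v₂ = √(μ/r₂) = 11.745 km/s.
Transfer-orbit speed at r₂: v_a = √[μ(2/r₂ − 1/a_t)] = 7.3584 km/s.
Second burn Δv₂ = |v₂ − v_a| = 4.387 km/s.
Total Δv = Δv₁ + Δv₂ = 10.75 km/s.

Δv = 10.8 km/s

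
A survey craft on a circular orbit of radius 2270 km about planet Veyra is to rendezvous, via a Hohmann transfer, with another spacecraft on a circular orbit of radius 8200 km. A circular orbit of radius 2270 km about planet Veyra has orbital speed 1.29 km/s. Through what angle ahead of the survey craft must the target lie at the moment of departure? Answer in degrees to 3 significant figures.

φ = 88.2°

From the circular-orbit relation v² = μ/r at r = 2270 km: μ = v²r = (1.29)² × 2270 = 3777.51 km³/s².
Transfer-ellipse semi-major axis a_t = (r₁ + r₂)/2 = (2270 + 8200)/2 = 5235 km.
Transfer time t = π√(a_t³/μ) = 19361 s.
Target angular speed ω₂ = √(μ/r₂³) = 8.2772×10^-5 rad/s.
Angle swept by the target during transfer: ω₂·t = 1.6025 rad = 91.82°.
Arrival is 180° from departure on the ellipse, so φ = 180° − 91.82° = 88.2°.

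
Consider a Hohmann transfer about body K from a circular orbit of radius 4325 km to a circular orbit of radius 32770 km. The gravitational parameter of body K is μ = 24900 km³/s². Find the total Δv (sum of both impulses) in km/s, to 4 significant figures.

Δv = 1.241 km/s

Transfer-ellipse semi-major axis a_t = (r₁ + r₂)/2 = (4325 + 32770)/2 = 18547.5 km.
At r₁ the circular-orbit speed is v₁ = √(μ/r₁) = 2.3994 km/s.
Transfer-orbit speed at r₁ (v² = μ(2/r − 1/a)): v_p = √[μ(2/r₁ − 1/a_t)] = 3.1893 km/s.
First burn Δv₁ = |v_p − v₁| = 0.7899 km/s.
Circular speed at r₂: v₂ = √(μ/r₂) = 0.8717 km/s.
Transfer-orbit speed at r₂: v_a = √[μ(2/r₂ − 1/a_t)] = 0.4209 km/s.
Second burn Δv₂ = |v₂ − v_a| = 0.4508 km/s.
Total Δv = Δv₁ + Δv₂ = 1.241 km/s.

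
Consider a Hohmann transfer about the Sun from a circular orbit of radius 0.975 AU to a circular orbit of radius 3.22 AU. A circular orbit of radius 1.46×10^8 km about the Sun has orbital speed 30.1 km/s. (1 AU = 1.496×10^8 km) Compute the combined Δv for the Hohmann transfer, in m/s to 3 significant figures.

From the circular-orbit relation v² = μ/r at r = 1.46×10^8 km: μ = v²r = (30.1)² × 1.46×10^8 = 1.32277×10^11 km³/s².
In km: r₁ = 0.975 × 1.496×10^8 = 1.4586×10^8 km; r₂ = 3.22 × 1.496×10^8 = 4.81712×10^8 km.
Semi-major axis of the transfer orbit: a_t = (1.4586×10^8 + 4.81712×10^8)/2 = 3.13786×10^8 km.
Circular speed at r₁: v₁ = √(μ/r₁) = √(1.32277×10^11/1.4586×10^8) = 30.114 km/s.
On the transfer ellipse at r₁, vis-viva gives v_p = √[μ(2/r₁ − 1/a_t)] = 37.312 km/s.
First burn Δv₁ = |v_p − v₁| = 7.198 km/s.
At r₂, v₂ = √(μ/r₂) = 16.571 km/s.
Transfer-orbit speed at r₂: v_a = √[μ(2/r₂ − 1/a_t)] = 11.298 km/s.
Second burn Δv₂ = |v₂ − v_a| = 5.273 km/s.
Total Δv = Δv₁ + Δv₂ = 12.47 km/s.

Δv = 12500 m/s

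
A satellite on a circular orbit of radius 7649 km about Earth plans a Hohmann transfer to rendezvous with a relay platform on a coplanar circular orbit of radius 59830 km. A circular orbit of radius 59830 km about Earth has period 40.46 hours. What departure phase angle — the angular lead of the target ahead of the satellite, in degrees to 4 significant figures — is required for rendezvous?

φ = 103.8°

From Kepler's third law T² = 4π²r³/μ at r = 59830 km, T = 40.46 hours = 40.46 × 3600 s = 1.45656×10^5 s: μ = 4π²r³/T² = 3.98529×10^5 km³/s².
Semi-major axis of the transfer orbit: a_t = (7649 + 59830)/2 = 33739.5 km.
Transfer time t = π√(a_t³/μ) = 30840 s.
The target's mean motion on its circular orbit is ω₂ = √(μ/r₂³) = 4.314×10^-5 rad/s.
Angle swept by the target during transfer: ω₂·t = 1.3304 rad = 76.23°.
The satellite traverses 180° on the transfer ellipse, so the target must lead by 180° − 76.23° = 103.8°.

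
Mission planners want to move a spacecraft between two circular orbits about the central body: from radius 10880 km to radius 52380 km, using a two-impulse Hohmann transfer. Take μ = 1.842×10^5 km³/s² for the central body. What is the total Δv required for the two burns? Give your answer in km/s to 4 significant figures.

Transfer-ellipse semi-major axis a_t = (r₁ + r₂)/2 = (10880 + 52380)/2 = 31630 km.
Circular speed at r₁: v₁ = √(μ/r₁) = √(1.842×10^5/10880) = 4.11463 km/s.
Transfer-orbit speed at r₁ (v² = μ(2/r − 1/a)): v_p = √[μ(2/r₁ − 1/a_t)] = 5.29497 km/s.
First burn Δv₁ = |v_p − v₁| = 1.1803 km/s.
Circular speed at r₂: v₂ = √(μ/r₂) = 1.87526 km/s.
Transfer-orbit speed at r₂: v_a = √[μ(2/r₂ − 1/a_t)] = 1.09983 km/s.
Second burn Δv₂ = |v₂ − v_a| = 0.77543 km/s.
Total Δv = Δv₁ + Δv₂ = 1.956 km/s.

Δv = 1.956 km/s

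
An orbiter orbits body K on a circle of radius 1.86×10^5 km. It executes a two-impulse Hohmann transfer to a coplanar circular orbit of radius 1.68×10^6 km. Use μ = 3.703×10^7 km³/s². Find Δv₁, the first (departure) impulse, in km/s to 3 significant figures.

Δv₁ = 4.82 km/s

Transfer-ellipse semi-major axis a_t = (r₁ + r₂)/2 = (1.860×10^5 + 1.680×10^6)/2 = 9.330×10^5 km.
Circular speed at r = 1.860×10^5 km: v_c = √(μ/r) = 14.110 km/s.
Transfer-orbit speed at the same r (vis-viva, a = a_t): v_t = √[μ(2/r − 1/a_t)] = 18.934 km/s.
Δv₁ = |v_t − v_c| = |18.934 − 14.110| = 4.824 km/s.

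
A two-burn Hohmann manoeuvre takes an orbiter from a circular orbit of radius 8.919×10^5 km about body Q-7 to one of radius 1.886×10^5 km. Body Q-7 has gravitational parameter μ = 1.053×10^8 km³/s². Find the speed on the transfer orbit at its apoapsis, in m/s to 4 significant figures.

v = 6420 m/s

Transfer-ellipse semi-major axis a_t = (r₁ + r₂)/2 = (8.919×10^5 + 1.886×10^5)/2 = 5.4025×10^5 km.
The apoapsis of the transfer ellipse is at r = 8.919×10^5 km.
Applying v² = μ(2/r − 1/a_t): v = 6.420 km/s.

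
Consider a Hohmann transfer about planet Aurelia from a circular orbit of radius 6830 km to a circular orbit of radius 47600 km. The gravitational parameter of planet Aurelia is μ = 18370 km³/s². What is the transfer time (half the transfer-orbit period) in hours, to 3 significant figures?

The Hohmann ellipse has a_t = (r₁ + r₂)/2 = 27215 km.
Half the transfer-orbit period gives t = π√(a_t³/μ) = 1.041×10^5 s.
Converting: 1.041×10^5 s ÷ 3600 s/hour = 28.9 hours.

t = 28.9 hours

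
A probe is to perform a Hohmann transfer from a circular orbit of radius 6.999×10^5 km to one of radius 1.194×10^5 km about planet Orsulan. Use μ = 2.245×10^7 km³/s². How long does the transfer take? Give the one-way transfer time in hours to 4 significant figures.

t = 48.29 hours

The Hohmann ellipse has a_t = (r₁ + r₂)/2 = 4.0965×10^5 km.
Half the transfer-orbit period gives t = π√(a_t³/μ) = 1.7384×10^5 s.
Converting: 1.7384×10^5 s ÷ 3600 s/hour = 48.29 hours.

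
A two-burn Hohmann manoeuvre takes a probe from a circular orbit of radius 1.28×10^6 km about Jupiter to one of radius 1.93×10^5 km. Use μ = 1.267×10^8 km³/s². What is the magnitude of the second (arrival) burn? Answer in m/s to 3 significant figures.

The Hohmann ellipse has a_t = (r₁ + r₂)/2 = 7.365×10^5 km.
On the circular orbit at r = 1.930×10^5 km, v_c = √(μ/r) = 25.622 km/s.
Vis-viva on the transfer ellipse at r = 1.930×10^5 km gives v_t = √[μ(2/r − 1/a_t)] = 33.778 km/s.
Δv₂ = |v_t − v_c| = |33.778 − 25.622| = 8.156 km/s.

Δv₂ = 8160 m/s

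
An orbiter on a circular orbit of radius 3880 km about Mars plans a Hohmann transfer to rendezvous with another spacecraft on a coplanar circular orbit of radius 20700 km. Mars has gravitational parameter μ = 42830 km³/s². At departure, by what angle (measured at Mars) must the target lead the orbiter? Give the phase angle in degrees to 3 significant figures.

φ = 97.7°

Semi-major axis of the transfer orbit: a_t = (3880 + 20700)/2 = 12290 km.
The half-period of the transfer ellipse is t = π√(a_t³/μ) = 20682.53 s.
The target's mean motion on its circular orbit is ω₂ = √(μ/r₂³) = 6.948939×10^-5 rad/s.
Angle swept by the target during transfer: ω₂·t = 1.437216 rad = 82.346°.
The orbiter traverses 180° on the transfer ellipse, so the target must lead by 180° − 82.346° = 97.7°.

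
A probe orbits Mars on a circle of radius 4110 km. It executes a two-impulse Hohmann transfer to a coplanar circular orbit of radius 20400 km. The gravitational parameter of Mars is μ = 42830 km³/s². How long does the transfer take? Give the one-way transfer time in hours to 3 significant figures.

Transfer-ellipse semi-major axis a_t = (r₁ + r₂)/2 = (4110 + 20400)/2 = 12255 km.
Half the transfer-orbit period gives t = π√(a_t³/μ) = 20590 s.
Converting: 20590 s ÷ 3600 s/hour = 5.72 hours.

t = 5.72 hours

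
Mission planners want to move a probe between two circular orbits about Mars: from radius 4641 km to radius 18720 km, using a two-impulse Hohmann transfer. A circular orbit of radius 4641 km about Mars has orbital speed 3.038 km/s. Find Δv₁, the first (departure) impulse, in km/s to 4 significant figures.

From the circular-orbit relation v² = μ/r at r = 4641 km: μ = v²r = (3.038)² × 4641 = 42833.8 km³/s².
The Hohmann ellipse has a_t = (r₁ + r₂)/2 = 11680.5 km.
On the circular orbit at r = 4641 km, v_c = √(μ/r) = 3.038 km/s.
Vis-viva on the transfer ellipse at r = 4641 km gives v_t = √[μ(2/r − 1/a_t)] = 3.846 km/s.
Δv₁ = |v_t − v_c| = |3.846 − 3.038| = 0.8080 km/s.

Δv₁ = 0.8080 km/s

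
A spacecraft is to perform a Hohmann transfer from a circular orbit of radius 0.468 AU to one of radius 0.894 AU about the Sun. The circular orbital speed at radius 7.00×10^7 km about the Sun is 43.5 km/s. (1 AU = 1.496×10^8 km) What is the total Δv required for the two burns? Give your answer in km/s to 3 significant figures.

Δv = 11.7 km/s

From the circular-orbit relation v² = μ/r at r = 7.00×10^7 km: μ = v²r = (43.5)² × 7.00×10^7 = 1.32458×10^11 km³/s².
In km: r₁ = 0.468 × 1.496×10^8 = 7.00128×10^7 km; r₂ = 0.894 × 1.496×10^8 = 1.337424×10^8 km.
Transfer-ellipse semi-major axis a_t = (r₁ + r₂)/2 = (7.00128×10^7 + 1.337424×10^8)/2 = 1.018776×10^8 km.
At r₁ the circular-orbit speed is v₁ = √(μ/r₁) = 43.50 km/s.
On the transfer ellipse at r₁, vis-viva equation gives v_p = √[μ(2/r₁ − 1/a_t)] = 49.84 km/s.
First burn Δv₁ = |v_p − v₁| = 6.340 km/s.
Circular speed at r₂: v₂ = √(μ/r₂) = 31.471 km/s.
Transfer-orbit speed at r₂: v_a = √[μ(2/r₂ − 1/a_t)] = 26.089 km/s.
Second burn Δv₂ = |v₂ − v_a| = 5.382 km/s.
Total Δv = Δv₁ + Δv₂ = 11.72 km/s.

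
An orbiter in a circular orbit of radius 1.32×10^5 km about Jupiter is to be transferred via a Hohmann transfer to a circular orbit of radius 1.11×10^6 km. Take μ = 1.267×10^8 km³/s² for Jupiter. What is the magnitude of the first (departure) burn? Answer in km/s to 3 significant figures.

Δv₁ = 10.4 km/s

Semi-major axis of the transfer orbit: a_t = (1.320×10^5 + 1.110×10^6)/2 = 6.210×10^5 km.
Circular speed at r = 1.320×10^5 km: v_c = √(μ/r) = 30.98 km/s.
Transfer-orbit speed at the same r (vis-viva, a = a_t): v_t = √[μ(2/r − 1/a_t)] = 41.42 km/s.
Δv₁ = |v_t − v_c| = |41.42 − 30.98| = 10.44 km/s.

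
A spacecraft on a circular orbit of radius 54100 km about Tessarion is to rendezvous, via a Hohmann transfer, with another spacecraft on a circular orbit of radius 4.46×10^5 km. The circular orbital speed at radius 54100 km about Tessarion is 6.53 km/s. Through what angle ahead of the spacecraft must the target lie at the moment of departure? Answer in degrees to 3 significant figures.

From the circular-orbit relation v² = μ/r at r = 54100 km: μ = v²r = (6.53)² × 54100 = 2.30687×10^6 km³/s².
Semi-major axis of the transfer orbit: a_t = (54100 + 4.460×10^5)/2 = 2.5005×10^5 km.
Transfer time t = π√(a_t³/μ) = 2.5863×10^5 s.
Target angular speed ω₂ = √(μ/r₂³) = 5.0993×10^-6 rad/s.
Angle swept by the target during transfer: ω₂·t = 1.3188 rad = 75.56°.
The spacecraft traverses 180° on the transfer ellipse, so the target must lead by 180° − 75.56° = 104°.

φ = 104°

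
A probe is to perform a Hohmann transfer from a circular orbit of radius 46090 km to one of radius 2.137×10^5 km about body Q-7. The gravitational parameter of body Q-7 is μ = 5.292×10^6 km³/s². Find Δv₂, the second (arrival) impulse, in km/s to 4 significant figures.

Δv₂ = 2.012 km/s

The Hohmann ellipse has a_t = (r₁ + r₂)/2 = 1.29895×10^5 km.
On the circular orbit at r = 2.137×10^5 km, v_c = √(μ/r) = 4.976 km/s.
Transfer-orbit speed at the same r (vis-viva, a = a_t): v_t = √[μ(2/r − 1/a_t)] = 2.964 km/s.
Δv₂ = |v_t − v_c| = |2.964 − 4.976| = 2.012 km/s.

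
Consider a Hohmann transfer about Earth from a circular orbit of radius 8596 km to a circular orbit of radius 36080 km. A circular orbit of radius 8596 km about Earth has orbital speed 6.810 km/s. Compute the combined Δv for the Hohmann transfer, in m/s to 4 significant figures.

Δv = 3107 m/s

From the circular-orbit relation v² = μ/r at r = 8596 km: μ = v²r = (6.810)² × 8596 = 3.98649×10^5 km³/s².
Transfer-ellipse semi-major axis a_t = (r₁ + r₂)/2 = (8596 + 36080)/2 = 22338 km.
At r₁ the circular-orbit speed is v₁ = √(μ/r₁) = 6.810 km/s.
Transfer-orbit speed at r₁ (vis-viva): v_p = √[μ(2/r₁ − 1/a_t)] = 8.655 km/s.
First burn Δv₁ = |v_p − v₁| = 1.845 km/s.
Circular speed at r₂: v₂ = √(μ/r₂) = 3.324 km/s.
Transfer-orbit speed at r₂: v_a = √[μ(2/r₂ − 1/a_t)] = 2.062 km/s.
Second burn Δv₂ = |v₂ − v_a| = 1.262 km/s.
Total Δv = Δv₁ + Δv₂ = 3.107 km/s.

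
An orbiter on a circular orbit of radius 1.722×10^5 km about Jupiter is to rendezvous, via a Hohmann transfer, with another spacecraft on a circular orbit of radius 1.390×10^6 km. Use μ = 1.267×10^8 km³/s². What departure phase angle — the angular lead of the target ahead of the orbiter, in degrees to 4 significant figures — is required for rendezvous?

φ = 104.2°

Semi-major axis of the transfer orbit: a_t = (1.722×10^5 + 1.390×10^6)/2 = 7.811×10^5 km.
Transfer time t = π√(a_t³/μ) = 1.92673×10^5 s.
Target angular speed ω₂ = √(μ/r₂³) = 6.86857×10^-6 rad/s.
Angle swept by the target during transfer: ω₂·t = 1.32339 rad = 75.82°.
Arrival is 180° from departure on the ellipse, so φ = 180° − 75.82° = 104.2°.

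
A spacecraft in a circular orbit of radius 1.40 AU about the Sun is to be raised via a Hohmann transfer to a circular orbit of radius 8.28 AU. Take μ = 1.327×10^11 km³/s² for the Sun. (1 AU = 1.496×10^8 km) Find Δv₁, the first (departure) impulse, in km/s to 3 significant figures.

Δv₁ = 7.75 km/s

In km: r₁ = 1.40 × 1.496×10^8 = 2.0944×10^8 km; r₂ = 8.28 × 1.496×10^8 = 1.238688×10^9 km.
Transfer-ellipse semi-major axis a_t = (r₁ + r₂)/2 = (2.0944×10^8 + 1.238688×10^9)/2 = 7.24064×10^8 km.
Circular speed at r = 2.0944×10^8 km: v_c = √(μ/r) = 25.171 km/s.
Transfer-orbit speed at the same r (vis-viva, a = a_t): v_t = √[μ(2/r − 1/a_t)] = 32.923 km/s.
Δv₁ = |v_t − v_c| = |32.923 − 25.171| = 7.752 km/s.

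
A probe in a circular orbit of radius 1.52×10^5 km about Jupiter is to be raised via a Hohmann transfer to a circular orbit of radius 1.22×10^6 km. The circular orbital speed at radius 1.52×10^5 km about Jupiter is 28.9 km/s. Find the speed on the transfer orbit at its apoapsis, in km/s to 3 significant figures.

v = 4.80 km/s

From the circular-orbit relation v² = μ/r at r = 1.52×10^5 km: μ = v²r = (28.9)² × 1.52×10^5 = 1.26952×10^8 km³/s².
The Hohmann ellipse has a_t = (r₁ + r₂)/2 = 6.860×10^5 km.
At apoapsis, r = 1.220×10^6 km.
Vis-viva: v = √[μ(2/r − 1/a_t)] = √[1.26952×10^8 × (2/1.220×10^6 − 1/6.860×10^5)] = 4.802 km/s.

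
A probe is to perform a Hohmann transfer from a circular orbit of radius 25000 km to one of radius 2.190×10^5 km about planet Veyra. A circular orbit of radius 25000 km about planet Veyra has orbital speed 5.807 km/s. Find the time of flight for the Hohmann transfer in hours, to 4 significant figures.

t = 40.50 hours

From the circular-orbit relation v² = μ/r at r = 25000 km: μ = v²r = (5.807)² × 25000 = 8.43031×10^5 km³/s².
Transfer-ellipse semi-major axis a_t = (r₁ + r₂)/2 = (25000 + 2.190×10^5)/2 = 1.220×10^5 km.
By Kepler's third law the transfer-orbit period is T = 2π√(a_t³/μ), so t = T/2 = 1.458×10^5 s.
Converting: 1.458×10^5 s ÷ 3600 s/hour = 40.50 hours.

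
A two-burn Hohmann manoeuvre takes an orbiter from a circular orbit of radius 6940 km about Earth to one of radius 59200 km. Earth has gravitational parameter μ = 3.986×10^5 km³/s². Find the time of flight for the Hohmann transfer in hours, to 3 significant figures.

The Hohmann ellipse has a_t = (r₁ + r₂)/2 = 33070 km.
Half the transfer-orbit period gives t = π√(a_t³/μ) = 29920 s.
Converting: 29920 s ÷ 3600 s/hour = 8.31 hours.

t = 8.31 hours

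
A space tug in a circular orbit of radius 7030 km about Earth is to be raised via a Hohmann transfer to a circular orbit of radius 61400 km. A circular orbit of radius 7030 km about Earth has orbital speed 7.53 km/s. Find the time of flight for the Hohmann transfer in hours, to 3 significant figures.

t = 8.75 hours

From the circular-orbit relation v² = μ/r at r = 7030 km: μ = v²r = (7.53)² × 7030 = 3.98607×10^5 km³/s².
Transfer-ellipse semi-major axis a_t = (r₁ + r₂)/2 = (7030 + 61400)/2 = 34215 km.
By Kepler's third law the transfer-orbit period is T = 2π√(a_t³/μ), so t = T/2 = 31490 s.
Converting: 31490 s ÷ 3600 s/hour = 8.75 hours.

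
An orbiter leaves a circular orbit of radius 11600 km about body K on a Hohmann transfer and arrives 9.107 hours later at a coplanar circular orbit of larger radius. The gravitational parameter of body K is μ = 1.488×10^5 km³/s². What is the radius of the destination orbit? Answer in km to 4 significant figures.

Transfer time t = 9.107 hours = 32785.2 s, and t = π√(a_t³/μ).
So a_t = (μ t²/π²)^(1/3) = (1.488×10^5 × (32785.2)² / π²)^(1/3) = 25306 km.
Since a_t = (r₁ + r₂)/2, r₂ = 2a_t − r₁ = 2×25306 − 11600 = 39012 km.

r₂ = 39010 km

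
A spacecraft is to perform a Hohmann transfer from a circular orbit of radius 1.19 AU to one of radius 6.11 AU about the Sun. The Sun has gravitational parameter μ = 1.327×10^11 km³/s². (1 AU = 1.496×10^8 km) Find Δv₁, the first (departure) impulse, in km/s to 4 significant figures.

Δv₁ = 8.022 km/s

In km: r₁ = 1.19 × 1.496×10^8 = 1.78024×10^8 km; r₂ = 6.11 × 1.496×10^8 = 9.14056×10^8 km.
Semi-major axis of the transfer orbit: a_t = (1.78024×10^8 + 9.14056×10^8)/2 = 5.4604×10^8 km.
On the circular orbit at r = 1.78024×10^8 km, v_c = √(μ/r) = 27.302 km/s.
Transfer-orbit speed at the same r (vis-viva, a = a_t): v_t = √[μ(2/r − 1/a_t)] = 35.324 km/s.
Δv₁ = |v_t − v_c| = |35.324 − 27.302| = 8.022 km/s.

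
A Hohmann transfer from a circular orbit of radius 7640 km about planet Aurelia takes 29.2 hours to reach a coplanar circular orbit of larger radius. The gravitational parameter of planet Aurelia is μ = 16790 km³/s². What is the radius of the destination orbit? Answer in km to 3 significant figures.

r₂ = 45500 km

Transfer time t = 29.2 hours = 1.0512×10^5 s, and t = π√(a_t³/μ).
So a_t = (μ t²/π²)^(1/3) = (16790 × (1.0512×10^5)² / π²)^(1/3) = 26589 km.
Since a_t = (r₁ + r₂)/2, r₂ = 2a_t − r₁ = 2×26589 − 7640 = 45538 km.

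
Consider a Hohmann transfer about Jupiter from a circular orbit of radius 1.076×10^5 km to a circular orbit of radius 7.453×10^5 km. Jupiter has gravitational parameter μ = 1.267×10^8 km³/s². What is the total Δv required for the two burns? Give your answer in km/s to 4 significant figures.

Semi-major axis of the transfer orbit: a_t = (1.076×10^5 + 7.453×10^5)/2 = 4.2645×10^5 km.
Circular speed at r₁: v₁ = √(μ/r₁) = √(1.267×10^8/1.076×10^5) = 34.31 km/s.
Transfer-orbit speed at r₁ (vis-viva equation): v_p = √[μ(2/r₁ − 1/a_t)] = 45.36 km/s.
First burn Δv₁ = |v_p − v₁| = 11.05 km/s.
Circular speed at r₂: v₂ = √(μ/r₂) = 13.038 km/s.
Transfer-orbit speed at r₂: v_a = √[μ(2/r₂ − 1/a_t)] = 6.5493 km/s.
Second burn Δv₂ = |v₂ − v_a| = 6.489 km/s.
Δv = Δv₁ + Δv₂ = 11.05 + 6.489 = 17.54 km/s.

Δv = 17.54 km/s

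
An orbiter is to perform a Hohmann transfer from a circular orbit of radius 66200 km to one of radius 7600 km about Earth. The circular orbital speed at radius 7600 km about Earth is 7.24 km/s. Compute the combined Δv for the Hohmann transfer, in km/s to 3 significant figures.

Δv = 3.80 km/s

From the circular-orbit relation v² = μ/r at r = 7600 km: μ = v²r = (7.24)² × 7600 = 3.98374×10^5 km³/s².
The Hohmann ellipse has a_t = (r₁ + r₂)/2 = 36900 km.
Circular speed at r₁: v₁ = √(μ/r₁) = √(3.98374×10^5/66200) = 2.453 km/s.
On the transfer ellipse at r₁, vis-viva gives v_a = √[μ(2/r₁ − 1/a_t)] = 1.113 km/s.
First burn Δv₁ = |v_a − v₁| = 1.340 km/s.
Circular speed at r₂: v₂ = √(μ/r₂) = 7.240 km/s.
Transfer-orbit speed at r₂: v_p = √[μ(2/r₂ − 1/a_t)] = 9.697 km/s.
Second burn Δv₂ = |v₂ − v_p| = 2.457 km/s.
Total Δv = Δv₁ + Δv₂ = 3.797 km/s.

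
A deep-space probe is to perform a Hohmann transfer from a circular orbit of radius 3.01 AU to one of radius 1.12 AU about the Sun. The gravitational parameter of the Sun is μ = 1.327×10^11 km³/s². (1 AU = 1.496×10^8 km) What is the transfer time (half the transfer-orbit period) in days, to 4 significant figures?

t = 542.0 days

In km: r₁ = 3.01 × 1.496×10^8 = 4.50296×10^8 km; r₂ = 1.12 × 1.496×10^8 = 1.67552×10^8 km.
The Hohmann ellipse has a_t = (r₁ + r₂)/2 = 3.08924×10^8 km.
Transfer time t = π√(a_t³/μ) = π√((3.08924×10^8)³ / 1.327×10^11) = 4.683×10^7 s.
Converting: 4.683×10^7 s ÷ 86400 s/day = 542.0 days.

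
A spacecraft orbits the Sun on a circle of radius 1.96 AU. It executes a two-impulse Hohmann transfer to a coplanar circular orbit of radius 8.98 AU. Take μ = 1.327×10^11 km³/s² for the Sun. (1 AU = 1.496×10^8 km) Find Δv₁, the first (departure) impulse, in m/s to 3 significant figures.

Δv₁ = 5980 m/s

In km: r₁ = 1.96 × 1.496×10^8 = 2.93216×10^8 km; r₂ = 8.98 × 1.496×10^8 = 1.343408×10^9 km.
Transfer-ellipse semi-major axis a_t = (r₁ + r₂)/2 = (2.93216×10^8 + 1.343408×10^9)/2 = 8.18312×10^8 km.
Circular speed at r = 2.93216×10^8 km: v_c = √(μ/r) = 21.274 km/s.
Vis-viva on the transfer ellipse at r = 2.93216×10^8 km gives v_t = √[μ(2/r − 1/a_t)] = 27.258 km/s.
Δv₁ = |v_t − v_c| = |27.258 − 21.274| = 5.984 km/s.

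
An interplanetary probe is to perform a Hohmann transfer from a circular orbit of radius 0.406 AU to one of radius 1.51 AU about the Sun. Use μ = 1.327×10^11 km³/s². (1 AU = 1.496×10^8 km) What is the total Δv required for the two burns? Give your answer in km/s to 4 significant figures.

In km: r₁ = 0.406 × 1.496×10^8 = 6.07376×10^7 km; r₂ = 1.51 × 1.496×10^8 = 2.25896×10^8 km.
Transfer-ellipse semi-major axis a_t = (r₁ + r₂)/2 = (6.07376×10^7 + 2.25896×10^8)/2 = 1.433168×10^8 km.
Circular speed at r₁: v₁ = √(μ/r₁) = √(1.327×10^11/6.07376×10^7) = 46.74 km/s.
Transfer-orbit speed at r₁ (vis-viva equation): v_p = √[μ(2/r₁ − 1/a_t)] = 58.68 km/s.
First burn Δv₁ = |v_p − v₁| = 11.94 km/s.
At r₂, v₂ = √(μ/r₂) = 24.237 km/s.
Transfer-orbit speed at r₂: v_a = √[μ(2/r₂ − 1/a_t)] = 15.778 km/s.
Second burn Δv₂ = |v₂ − v_a| = 8.459 km/s.
Total Δv = Δv₁ + Δv₂ = 20.40 km/s.

Δv = 20.40 km/s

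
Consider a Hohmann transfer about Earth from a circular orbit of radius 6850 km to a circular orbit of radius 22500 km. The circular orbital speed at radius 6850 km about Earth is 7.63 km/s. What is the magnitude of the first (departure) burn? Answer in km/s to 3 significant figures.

From the circular-orbit relation v² = μ/r at r = 6850 km: μ = v²r = (7.63)² × 6850 = 3.98786×10^5 km³/s².
The Hohmann ellipse has a_t = (r₁ + r₂)/2 = 14675 km.
Circular speed at r = 6850 km: v_c = √(μ/r) = 7.630 km/s.
Transfer-orbit speed at the same r (vis-viva, a = a_t): v_t = √[μ(2/r − 1/a_t)] = 9.448 km/s.
Δv₁ = |v_t − v_c| = |9.448 − 7.630| = 1.818 km/s.

Δv₁ = 1.82 km/s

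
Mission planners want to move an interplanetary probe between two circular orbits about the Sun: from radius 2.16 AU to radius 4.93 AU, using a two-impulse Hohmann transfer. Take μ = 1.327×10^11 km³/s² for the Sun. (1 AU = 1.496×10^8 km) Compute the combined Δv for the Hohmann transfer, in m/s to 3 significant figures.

Δv = 6580 m/s

In km: r₁ = 2.16 × 1.496×10^8 = 3.23136×10^8 km; r₂ = 4.93 × 1.496×10^8 = 7.37528×10^8 km.
Semi-major axis of the transfer orbit: a_t = (3.23136×10^8 + 7.37528×10^8)/2 = 5.30332×10^8 km.
At r₁ the circular-orbit speed is v₁ = √(μ/r₁) = 20.265 km/s.
Transfer-orbit speed at r₁ (v² = μ(2/r − 1/a)): v_p = √[μ(2/r₁ − 1/a_t)] = 23.898 km/s.
First burn Δv₁ = |v_p − v₁| = 3.633 km/s.
Circular speed at r₂: v₂ = √(μ/r₂) = 13.4136 km/s.
Transfer-orbit speed at r₂: v_a = √[μ(2/r₂ − 1/a_t)] = 10.4704 km/s.
Second burn Δv₂ = |v₂ − v_a| = 2.943 km/s.
Total Δv = Δv₁ + Δv₂ = 6.576 km/s.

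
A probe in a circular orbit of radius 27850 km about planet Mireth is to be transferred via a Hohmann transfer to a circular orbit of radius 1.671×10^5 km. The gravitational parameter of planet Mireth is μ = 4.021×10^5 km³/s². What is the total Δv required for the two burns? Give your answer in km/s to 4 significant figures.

Transfer-ellipse semi-major axis a_t = (r₁ + r₂)/2 = (27850 + 1.671×10^5)/2 = 97475 km.
At r₁ the circular-orbit speed is v₁ = √(μ/r₁) = 3.800 km/s.
Transfer-orbit speed at r₁ (vis-viva): v_p = √[μ(2/r₁ − 1/a_t)] = 4.975 km/s.
First burn Δv₁ = |v_p − v₁| = 1.175 km/s.
At r₂, v₂ = √(μ/r₂) = 1.55124 km/s.
Transfer-orbit speed at r₂: v_a = √[μ(2/r₂ − 1/a_t)] = 0.829172 km/s.
Second burn Δv₂ = |v₂ − v_a| = 0.7221 km/s.
Δv = Δv₁ + Δv₂ = 1.175 + 0.7221 = 1.897 km/s.

Δv = 1.897 km/s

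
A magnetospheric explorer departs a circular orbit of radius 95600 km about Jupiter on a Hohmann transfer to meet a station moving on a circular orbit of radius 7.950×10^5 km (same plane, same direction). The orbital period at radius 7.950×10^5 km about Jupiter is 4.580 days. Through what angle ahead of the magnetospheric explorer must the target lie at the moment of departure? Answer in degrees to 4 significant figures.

From Kepler's third law T² = 4π²r³/μ at r = 7.950×10^5 km, T = 4.580 days = 4.580 × 86400 s = 3.95712×10^5 s: μ = 4π²r³/T² = 1.26678×10^8 km³/s².
The Hohmann ellipse has a_t = (r₁ + r₂)/2 = 4.453×10^5 km.
Transfer time t = π√(a_t³/μ) = 82940 s.
The target's mean motion on its circular orbit is ω₂ = √(μ/r₂³) = 1.588×10^-5 rad/s.
Angle swept by the target during transfer: ω₂·t = 1.317 rad = 75.46°.
Arrival is 180° from departure on the ellipse, so φ = 180° − 75.46° = 104.5°.

φ = 104.5°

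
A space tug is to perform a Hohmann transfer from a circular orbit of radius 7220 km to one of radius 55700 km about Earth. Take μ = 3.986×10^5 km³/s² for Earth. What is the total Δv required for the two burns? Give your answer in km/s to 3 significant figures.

Semi-major axis of the transfer orbit: a_t = (7220 + 55700)/2 = 31460 km.
At r₁ the circular-orbit speed is v₁ = √(μ/r₁) = 7.4302 km/s.
Transfer-orbit speed at r₁ (vis-viva equation): v_p = √[μ(2/r₁ − 1/a_t)] = 9.8866 km/s.
First burn Δv₁ = |v_p − v₁| = 2.456 km/s.
At r₂, v₂ = √(μ/r₂) = 2.6751 km/s.
Transfer-orbit speed at r₂: v_a = √[μ(2/r₂ − 1/a_t)] = 1.2815 km/s.
Second burn Δv₂ = |v₂ − v_a| = 1.394 km/s.
Δv = Δv₁ + Δv₂ = 2.456 + 1.394 = 3.850 km/s.

Δv = 3.85 km/s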